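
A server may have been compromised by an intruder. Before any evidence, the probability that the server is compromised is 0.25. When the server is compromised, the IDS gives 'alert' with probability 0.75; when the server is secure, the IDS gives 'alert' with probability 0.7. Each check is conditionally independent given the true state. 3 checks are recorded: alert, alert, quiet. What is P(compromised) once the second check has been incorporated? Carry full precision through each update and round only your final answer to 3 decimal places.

0.277

After 'alert': P(compromised) = 0.75·0.2500 / (0.75·0.2500 + 0.7·0.7500) ≈ 0.2632
After 'alert': P(compromised) = 0.75·0.2632 / (0.75·0.2632 + 0.7·0.7368) ≈ 0.2768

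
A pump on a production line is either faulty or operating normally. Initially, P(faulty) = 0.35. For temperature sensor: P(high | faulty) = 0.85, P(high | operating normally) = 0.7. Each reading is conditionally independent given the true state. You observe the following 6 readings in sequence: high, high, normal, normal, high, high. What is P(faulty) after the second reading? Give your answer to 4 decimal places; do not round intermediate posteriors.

0.4426

After 'high': P(faulty) = 0.85·0.3500 / (0.85·0.3500 + 0.7·0.6500) ≈ 0.3953
After 'high': P(faulty) = 0.85·0.3953 / (0.85·0.3953 + 0.7·0.6047) ≈ 0.4426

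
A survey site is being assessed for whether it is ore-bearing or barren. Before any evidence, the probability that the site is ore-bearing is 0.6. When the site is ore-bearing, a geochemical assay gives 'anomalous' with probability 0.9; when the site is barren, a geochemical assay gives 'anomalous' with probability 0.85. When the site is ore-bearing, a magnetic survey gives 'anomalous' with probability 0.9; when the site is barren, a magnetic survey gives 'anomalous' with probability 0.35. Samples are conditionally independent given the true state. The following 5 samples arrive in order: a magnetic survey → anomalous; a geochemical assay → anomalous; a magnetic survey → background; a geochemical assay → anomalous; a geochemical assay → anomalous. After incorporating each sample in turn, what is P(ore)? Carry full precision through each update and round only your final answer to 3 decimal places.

0.413

After a magnetic survey='anomalous': P(ore) = 0.9·0.6000 / (0.9·0.6000 + 0.35·0.4000) ≈ 0.7941
After a geochemical assay='anomalous': P(ore) = 0.9·0.7941 / (0.9·0.7941 + 0.85·0.2059) ≈ 0.8033
After a magnetic survey='background': P(ore) = 0.1·0.8033 / (0.1·0.8033 + 0.65·0.1967) ≈ 0.3859
After a geochemical assay='anomalous': P(ore) = 0.9·0.3859 / (0.9·0.3859 + 0.85·0.6141) ≈ 0.3995
After a geochemical assay='anomalous': P(ore) = 0.9·0.3995 / (0.9·0.3995 + 0.85·0.6005) ≈ 0.4133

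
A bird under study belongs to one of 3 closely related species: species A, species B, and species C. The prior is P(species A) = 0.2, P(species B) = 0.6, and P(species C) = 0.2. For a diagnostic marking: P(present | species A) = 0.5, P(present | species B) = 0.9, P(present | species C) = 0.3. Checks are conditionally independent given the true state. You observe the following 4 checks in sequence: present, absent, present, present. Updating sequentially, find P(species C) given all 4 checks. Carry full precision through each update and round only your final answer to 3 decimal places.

Each posterior becomes the prior for the next update.
After 'present': normaliser = 0.5·0.2000 + 0.9·0.6000 + 0.3·0.2000; P(species A) ≈ 0.1429, P(species B) ≈ 0.7714, P(species C) ≈ 0.0857
After 'absent': normaliser = 0.5·0.1429 + 0.1·0.7714 + 0.7·0.0857; P(species A) ≈ 0.3425, P(species B) ≈ 0.3699, P(species C) ≈ 0.2877
After 'present': normaliser = 0.5·0.3425 + 0.9·0.3699 + 0.3·0.2877; P(species A) ≈ 0.2900, P(species B) ≈ 0.5638, P(species C) ≈ 0.1462
After 'present': normaliser = 0.5·0.2900 + 0.9·0.5638 + 0.3·0.1462; P(species A) ≈ 0.2083, P(species B) ≈ 0.7288, P(species C) ≈ 0.0630

0.063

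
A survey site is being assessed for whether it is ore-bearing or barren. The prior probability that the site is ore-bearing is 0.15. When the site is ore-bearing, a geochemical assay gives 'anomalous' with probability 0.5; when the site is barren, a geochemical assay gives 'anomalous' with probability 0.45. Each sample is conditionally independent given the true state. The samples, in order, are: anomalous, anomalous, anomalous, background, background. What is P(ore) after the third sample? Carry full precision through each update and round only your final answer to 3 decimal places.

After 'anomalous': P(ore) = 0.5·0.1500 / (0.5·0.1500 + 0.45·0.8500) ≈ 0.1639
After 'anomalous': P(ore) = 0.5·0.1639 / (0.5·0.1639 + 0.45·0.8361) ≈ 0.1789
After 'anomalous': P(ore) = 0.5·0.1789 / (0.5·0.1789 + 0.45·0.8211) ≈ 0.1949

0.195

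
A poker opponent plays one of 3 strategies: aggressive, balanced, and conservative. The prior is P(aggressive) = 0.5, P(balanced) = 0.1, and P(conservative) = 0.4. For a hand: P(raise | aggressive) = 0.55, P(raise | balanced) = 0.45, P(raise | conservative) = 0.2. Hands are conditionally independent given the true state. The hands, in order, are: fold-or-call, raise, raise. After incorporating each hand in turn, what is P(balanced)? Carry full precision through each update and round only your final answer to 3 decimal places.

After 'fold-or-call': normaliser = 0.45·0.5000 + 0.55·0.1000 + 0.8·0.4000; P(aggressive) ≈ 0.3750, P(balanced) ≈ 0.0917, P(conservative) ≈ 0.5333
After 'raise': normaliser = 0.55·0.3750 + 0.45·0.0917 + 0.2·0.5333; P(aggressive) ≈ 0.5824, P(balanced) ≈ 0.1165, P(conservative) ≈ 0.3012
After 'raise': normaliser = 0.55·0.5824 + 0.45·0.1165 + 0.2·0.3012; P(aggressive) ≈ 0.7398, P(balanced) ≈ 0.1211, P(conservative) ≈ 0.1391

0.121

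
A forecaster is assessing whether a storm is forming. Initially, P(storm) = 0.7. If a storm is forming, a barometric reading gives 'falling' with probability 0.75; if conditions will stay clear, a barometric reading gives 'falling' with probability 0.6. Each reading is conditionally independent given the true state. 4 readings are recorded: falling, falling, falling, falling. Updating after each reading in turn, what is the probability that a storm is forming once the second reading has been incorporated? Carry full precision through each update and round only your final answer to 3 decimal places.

After 'falling': P(storm) = 0.75·0.7000 / (0.75·0.7000 + 0.6·0.3000) ≈ 0.7447
After 'falling': P(storm) = 0.75·0.7447 / (0.75·0.7447 + 0.6·0.2553) ≈ 0.7848

0.785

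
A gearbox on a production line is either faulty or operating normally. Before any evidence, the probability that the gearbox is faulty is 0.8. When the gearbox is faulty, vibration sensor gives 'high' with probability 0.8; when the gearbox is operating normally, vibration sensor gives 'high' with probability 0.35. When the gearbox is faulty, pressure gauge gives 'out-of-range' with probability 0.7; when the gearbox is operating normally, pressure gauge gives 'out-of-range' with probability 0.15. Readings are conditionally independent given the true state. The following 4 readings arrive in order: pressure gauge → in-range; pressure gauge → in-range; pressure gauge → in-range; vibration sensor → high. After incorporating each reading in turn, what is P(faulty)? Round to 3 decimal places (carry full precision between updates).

0.287

After pressure gauge='in-range': P(faulty) = 0.3·0.8000 / (0.3·0.8000 + 0.85·0.2000) ≈ 0.5854
After pressure gauge='in-range': P(faulty) = 0.3·0.5854 / (0.3·0.5854 + 0.85·0.4146) ≈ 0.3326
After pressure gauge='in-range': P(faulty) = 0.3·0.3326 / (0.3·0.3326 + 0.85·0.6674) ≈ 0.1496
After vibration sensor='high': P(faulty) = 0.8·0.1496 / (0.8·0.1496 + 0.35·0.8504) ≈ 0.2867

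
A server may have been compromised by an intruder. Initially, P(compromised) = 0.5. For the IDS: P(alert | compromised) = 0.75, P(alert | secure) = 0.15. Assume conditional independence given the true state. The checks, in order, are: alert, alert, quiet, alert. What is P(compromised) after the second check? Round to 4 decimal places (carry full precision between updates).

0.9615

Each posterior becomes the prior for the next update.
After 'alert': P(compromised) = 0.75·0.5000 / (0.75·0.5000 + 0.15·0.5000) ≈ 0.8333
After 'alert': P(compromised) = 0.75·0.8333 / (0.75·0.8333 + 0.15·0.1667) ≈ 0.9615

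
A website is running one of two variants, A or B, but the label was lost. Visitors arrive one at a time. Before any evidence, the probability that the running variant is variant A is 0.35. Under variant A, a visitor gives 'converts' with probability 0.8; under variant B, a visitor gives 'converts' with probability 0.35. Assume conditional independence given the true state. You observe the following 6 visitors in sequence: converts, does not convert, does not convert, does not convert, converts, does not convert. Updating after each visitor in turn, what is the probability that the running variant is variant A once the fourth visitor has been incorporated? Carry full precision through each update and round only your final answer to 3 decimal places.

0.035

After 'converts': P(A) = 0.8·0.3500 / (0.8·0.3500 + 0.35·0.6500) ≈ 0.5517
After 'does not convert': P(A) = 0.2·0.5517 / (0.2·0.5517 + 0.65·0.4483) ≈ 0.2747
After 'does not convert': P(A) = 0.2·0.2747 / (0.2·0.2747 + 0.65·0.7253) ≈ 0.1044
After 'does not convert': P(A) = 0.2·0.1044 / (0.2·0.1044 + 0.65·0.8956) ≈ 0.0346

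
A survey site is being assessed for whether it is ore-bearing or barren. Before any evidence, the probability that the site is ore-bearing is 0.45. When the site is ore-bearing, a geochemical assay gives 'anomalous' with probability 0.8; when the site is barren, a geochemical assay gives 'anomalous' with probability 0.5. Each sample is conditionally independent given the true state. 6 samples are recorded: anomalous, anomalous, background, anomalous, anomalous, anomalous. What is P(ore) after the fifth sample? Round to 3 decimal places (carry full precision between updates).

0.682

After 'anomalous': P(ore) = 0.8·0.4500 / (0.8·0.4500 + 0.5·0.5500) ≈ 0.5669
After 'anomalous': P(ore) = 0.8·0.5669 / (0.8·0.5669 + 0.5·0.4331) ≈ 0.6769
After 'background': P(ore) = 0.2·0.6769 / (0.2·0.6769 + 0.5·0.3231) ≈ 0.4559
After 'anomalous': P(ore) = 0.8·0.4559 / (0.8·0.4559 + 0.5·0.5441) ≈ 0.5727
After 'anomalous': P(ore) = 0.8·0.5727 / (0.8·0.5727 + 0.5·0.4273) ≈ 0.6820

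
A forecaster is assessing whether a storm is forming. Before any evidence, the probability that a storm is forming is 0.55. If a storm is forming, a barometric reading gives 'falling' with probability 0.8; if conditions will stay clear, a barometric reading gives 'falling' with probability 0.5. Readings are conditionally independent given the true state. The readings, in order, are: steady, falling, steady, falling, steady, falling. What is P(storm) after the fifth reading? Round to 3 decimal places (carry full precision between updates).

0.167

After 'steady': P(storm) = 0.2·0.5500 / (0.2·0.5500 + 0.5·0.4500) ≈ 0.3284
After 'falling': P(storm) = 0.8·0.3284 / (0.8·0.3284 + 0.5·0.6716) ≈ 0.4389
After 'steady': P(storm) = 0.2·0.4389 / (0.2·0.4389 + 0.5·0.5611) ≈ 0.2383
After 'falling': P(storm) = 0.8·0.2383 / (0.8·0.2383 + 0.5·0.7617) ≈ 0.3336
After 'steady': P(storm) = 0.2·0.3336 / (0.2·0.3336 + 0.5·0.6664) ≈ 0.1668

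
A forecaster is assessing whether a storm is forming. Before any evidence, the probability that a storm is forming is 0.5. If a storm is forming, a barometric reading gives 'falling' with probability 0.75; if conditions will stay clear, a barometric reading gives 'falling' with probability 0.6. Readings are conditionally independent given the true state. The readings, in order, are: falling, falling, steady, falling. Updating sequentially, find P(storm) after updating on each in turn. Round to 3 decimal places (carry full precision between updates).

0.550

After 'falling': P(storm) = 0.75·0.5000 / (0.75·0.5000 + 0.6·0.5000) ≈ 0.5556
After 'falling': P(storm) = 0.75·0.5556 / (0.75·0.5556 + 0.6·0.4444) ≈ 0.6098
After 'steady': P(storm) = 0.25·0.6098 / (0.25·0.6098 + 0.4·0.3902) ≈ 0.4941
After 'falling': P(storm) = 0.75·0.4941 / (0.75·0.4941 + 0.6·0.5059) ≈ 0.5497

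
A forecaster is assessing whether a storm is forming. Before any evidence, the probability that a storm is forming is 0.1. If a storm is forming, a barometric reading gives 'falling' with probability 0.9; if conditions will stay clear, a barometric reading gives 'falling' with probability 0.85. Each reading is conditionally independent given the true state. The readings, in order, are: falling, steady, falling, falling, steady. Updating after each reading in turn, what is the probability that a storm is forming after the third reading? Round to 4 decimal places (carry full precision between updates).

0.0767

Each posterior becomes the prior for the next update.
After 'falling': P(storm) = 0.9·0.1000 / (0.9·0.1000 + 0.85·0.9000) ≈ 0.1053
After 'steady': P(storm) = 0.1·0.1053 / (0.1·0.1053 + 0.15·0.8947) ≈ 0.0727
After 'falling': P(storm) = 0.9·0.0727 / (0.9·0.0727 + 0.85·0.9273) ≈ 0.0767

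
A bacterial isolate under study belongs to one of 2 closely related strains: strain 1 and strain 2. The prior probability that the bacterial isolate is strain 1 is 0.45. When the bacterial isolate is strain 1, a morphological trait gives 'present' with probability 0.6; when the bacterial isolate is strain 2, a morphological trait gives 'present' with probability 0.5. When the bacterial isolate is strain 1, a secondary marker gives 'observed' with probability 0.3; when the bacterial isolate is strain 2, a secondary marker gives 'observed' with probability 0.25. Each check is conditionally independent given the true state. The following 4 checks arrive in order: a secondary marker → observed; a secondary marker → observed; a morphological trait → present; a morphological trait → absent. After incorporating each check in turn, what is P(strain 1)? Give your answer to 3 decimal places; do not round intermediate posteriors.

After a secondary marker='observed': P(strain 1) = 0.3·0.4500 / (0.3·0.4500 + 0.25·0.5500) ≈ 0.4954
After a secondary marker='observed': P(strain 1) = 0.3·0.4954 / (0.3·0.4954 + 0.25·0.5046) ≈ 0.5409
After a morphological trait='present': P(strain 1) = 0.6·0.5409 / (0.6·0.5409 + 0.5·0.4591) ≈ 0.5857
After a morphological trait='absent': P(strain 1) = 0.4·0.5857 / (0.4·0.5857 + 0.5·0.4143) ≈ 0.5307

0.531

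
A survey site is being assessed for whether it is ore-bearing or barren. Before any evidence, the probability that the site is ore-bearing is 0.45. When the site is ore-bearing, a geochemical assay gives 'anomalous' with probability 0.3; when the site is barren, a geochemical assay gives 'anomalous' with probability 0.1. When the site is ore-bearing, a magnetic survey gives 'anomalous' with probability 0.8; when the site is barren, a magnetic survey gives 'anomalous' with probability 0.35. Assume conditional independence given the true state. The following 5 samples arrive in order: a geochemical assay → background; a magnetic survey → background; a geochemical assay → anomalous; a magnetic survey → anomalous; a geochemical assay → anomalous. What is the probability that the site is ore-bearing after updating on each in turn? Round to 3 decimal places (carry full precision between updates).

After a geochemical assay='background': P(ore) = 0.7·0.4500 / (0.7·0.4500 + 0.9·0.5500) ≈ 0.3889
After a magnetic survey='background': P(ore) = 0.2·0.3889 / (0.2·0.3889 + 0.65·0.6111) ≈ 0.1637
After a geochemical assay='anomalous': P(ore) = 0.3·0.1637 / (0.3·0.1637 + 0.1·0.8363) ≈ 0.3700
After a magnetic survey='anomalous': P(ore) = 0.8·0.3700 / (0.8·0.3700 + 0.35·0.6300) ≈ 0.5731
After a geochemical assay='anomalous': P(ore) = 0.3·0.5731 / (0.3·0.5731 + 0.1·0.4269) ≈ 0.8011

0.801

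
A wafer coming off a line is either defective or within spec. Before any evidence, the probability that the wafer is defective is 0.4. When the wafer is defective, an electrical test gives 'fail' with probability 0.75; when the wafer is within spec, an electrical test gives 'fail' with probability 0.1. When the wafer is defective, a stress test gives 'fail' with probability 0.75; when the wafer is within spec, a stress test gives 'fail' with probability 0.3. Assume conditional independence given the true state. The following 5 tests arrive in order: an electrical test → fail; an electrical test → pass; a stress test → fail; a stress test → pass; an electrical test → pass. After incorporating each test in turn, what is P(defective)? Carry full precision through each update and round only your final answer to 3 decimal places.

0.256

After an electrical test='fail': P(defective) = 0.75·0.4000 / (0.75·0.4000 + 0.1·0.6000) ≈ 0.8333
After an electrical test='pass': P(defective) = 0.25·0.8333 / (0.25·0.8333 + 0.9·0.1667) ≈ 0.5814
After a stress test='fail': P(defective) = 0.75·0.5814 / (0.75·0.5814 + 0.3·0.4186) ≈ 0.7764
After a stress test='pass': P(defective) = 0.25·0.7764 / (0.25·0.7764 + 0.7·0.2236) ≈ 0.5536
After an electrical test='pass': P(defective) = 0.25·0.5536 / (0.25·0.5536 + 0.9·0.4464) ≈ 0.2562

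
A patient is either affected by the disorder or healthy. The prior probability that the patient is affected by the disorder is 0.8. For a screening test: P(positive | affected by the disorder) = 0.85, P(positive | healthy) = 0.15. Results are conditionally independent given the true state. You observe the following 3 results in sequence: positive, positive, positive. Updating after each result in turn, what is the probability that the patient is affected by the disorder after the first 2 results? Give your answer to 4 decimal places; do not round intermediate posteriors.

After 'positive': P(affected) = 0.85·0.8000 / (0.85·0.8000 + 0.15·0.2000) ≈ 0.9577
After 'positive': P(affected) = 0.85·0.9577 / (0.85·0.9577 + 0.15·0.0423) ≈ 0.9923

0.9923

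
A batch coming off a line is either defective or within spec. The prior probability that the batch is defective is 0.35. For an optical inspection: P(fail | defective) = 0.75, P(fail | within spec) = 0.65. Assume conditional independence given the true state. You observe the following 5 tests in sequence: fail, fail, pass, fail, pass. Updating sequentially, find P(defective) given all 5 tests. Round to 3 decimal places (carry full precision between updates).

0.297

After 'fail': P(defective) = 0.75·0.3500 / (0.75·0.3500 + 0.65·0.6500) ≈ 0.3832
After 'fail': P(defective) = 0.75·0.3832 / (0.75·0.3832 + 0.65·0.6168) ≈ 0.4176
After 'pass': P(defective) = 0.25·0.4176 / (0.25·0.4176 + 0.35·0.5824) ≈ 0.3387
After 'fail': P(defective) = 0.75·0.3387 / (0.75·0.3387 + 0.65·0.6613) ≈ 0.3714
After 'pass': P(defective) = 0.25·0.3714 / (0.25·0.3714 + 0.35·0.6286) ≈ 0.2968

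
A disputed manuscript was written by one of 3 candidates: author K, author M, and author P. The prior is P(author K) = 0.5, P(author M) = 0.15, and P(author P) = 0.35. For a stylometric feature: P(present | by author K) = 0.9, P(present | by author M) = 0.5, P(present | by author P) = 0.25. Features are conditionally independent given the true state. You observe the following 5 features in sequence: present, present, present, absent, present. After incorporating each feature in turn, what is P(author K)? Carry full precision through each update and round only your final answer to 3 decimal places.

Apply Bayes' rule sequentially, carrying P(author K) forward.
After 'present': normaliser = 0.9·0.5000 + 0.5·0.1500 + 0.25·0.3500; P(author K) ≈ 0.7347, P(author M) ≈ 0.1224, P(author P) ≈ 0.1429
After 'present': normaliser = 0.9·0.7347 + 0.5·0.1224 + 0.25·0.1429; P(author K) ≈ 0.8721, P(author M) ≈ 0.0808, P(author P) ≈ 0.0471
After 'present': normaliser = 0.9·0.8721 + 0.5·0.0808 + 0.25·0.0471; P(author K) ≈ 0.9377, P(author M) ≈ 0.0482, P(author P) ≈ 0.0141
After 'absent': normaliser = 0.1·0.9377 + 0.5·0.0482 + 0.75·0.0141; P(author K) ≈ 0.7301, P(author M) ≈ 0.1878, P(author P) ≈ 0.0822
After 'present': normaliser = 0.9·0.7301 + 0.5·0.1878 + 0.25·0.0822; P(author K) ≈ 0.8517, P(author M) ≈ 0.1217, P(author P) ≈ 0.0266

0.852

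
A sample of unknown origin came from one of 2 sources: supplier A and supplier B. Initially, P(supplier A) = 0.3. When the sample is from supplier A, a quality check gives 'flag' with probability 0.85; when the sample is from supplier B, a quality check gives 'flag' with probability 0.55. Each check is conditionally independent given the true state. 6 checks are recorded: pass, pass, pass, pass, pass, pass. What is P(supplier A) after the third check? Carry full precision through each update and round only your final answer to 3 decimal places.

0.016

Apply Bayes' rule sequentially, carrying P(supplier A) forward.
After 'pass': P(supplier A) = 0.15·0.3000 / (0.15·0.3000 + 0.45·0.7000) ≈ 0.1250
After 'pass': P(supplier A) = 0.15·0.1250 / (0.15·0.1250 + 0.45·0.8750) ≈ 0.0455
After 'pass': P(supplier A) = 0.15·0.0455 / (0.15·0.0455 + 0.45·0.9545) ≈ 0.0156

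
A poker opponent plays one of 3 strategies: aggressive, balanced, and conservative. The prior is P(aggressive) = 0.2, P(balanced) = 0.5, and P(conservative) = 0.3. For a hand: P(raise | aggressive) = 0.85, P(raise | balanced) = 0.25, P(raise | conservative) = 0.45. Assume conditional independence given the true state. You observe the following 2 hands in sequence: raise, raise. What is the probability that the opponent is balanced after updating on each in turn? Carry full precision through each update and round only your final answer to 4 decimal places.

0.1321

After 'raise': normaliser = 0.85·0.2000 + 0.25·0.5000 + 0.45·0.3000; P(aggressive) ≈ 0.3953, P(balanced) ≈ 0.2907, P(conservative) ≈ 0.3140
After 'raise': normaliser = 0.85·0.3953 + 0.25·0.2907 + 0.45·0.3140; P(aggressive) ≈ 0.6110, P(balanced) ≈ 0.1321, P(conservative) ≈ 0.2569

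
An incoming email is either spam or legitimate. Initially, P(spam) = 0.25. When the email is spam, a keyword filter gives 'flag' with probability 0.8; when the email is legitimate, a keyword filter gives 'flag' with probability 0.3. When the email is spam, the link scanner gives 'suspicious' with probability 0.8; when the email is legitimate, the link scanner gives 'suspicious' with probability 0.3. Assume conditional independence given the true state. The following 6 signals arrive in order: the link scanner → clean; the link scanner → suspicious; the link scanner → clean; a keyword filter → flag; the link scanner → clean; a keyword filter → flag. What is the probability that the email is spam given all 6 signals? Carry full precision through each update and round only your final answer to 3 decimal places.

0.128

After the link scanner='clean': P(spam) = 0.2·0.2500 / (0.2·0.2500 + 0.7·0.7500) ≈ 0.0870
After the link scanner='suspicious': P(spam) = 0.8·0.0870 / (0.8·0.0870 + 0.3·0.9130) ≈ 0.2025
After the link scanner='clean': P(spam) = 0.2·0.2025 / (0.2·0.2025 + 0.7·0.7975) ≈ 0.0677
After a keyword filter='flag': P(spam) = 0.8·0.0677 / (0.8·0.0677 + 0.3·0.9323) ≈ 0.1621
After the link scanner='clean': P(spam) = 0.2·0.1621 / (0.2·0.1621 + 0.7·0.8379) ≈ 0.0524
After a keyword filter='flag': P(spam) = 0.8·0.0524 / (0.8·0.0524 + 0.3·0.9476) ≈ 0.1285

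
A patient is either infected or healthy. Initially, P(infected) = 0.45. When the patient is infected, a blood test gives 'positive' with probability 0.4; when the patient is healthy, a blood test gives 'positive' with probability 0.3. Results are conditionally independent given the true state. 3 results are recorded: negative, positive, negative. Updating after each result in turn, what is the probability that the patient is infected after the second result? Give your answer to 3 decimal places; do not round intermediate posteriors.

After 'negative': P(infected) = 0.6·0.4500 / (0.6·0.4500 + 0.7·0.5500) ≈ 0.4122
After 'positive': P(infected) = 0.4·0.4122 / (0.4·0.4122 + 0.3·0.5878) ≈ 0.4832

0.483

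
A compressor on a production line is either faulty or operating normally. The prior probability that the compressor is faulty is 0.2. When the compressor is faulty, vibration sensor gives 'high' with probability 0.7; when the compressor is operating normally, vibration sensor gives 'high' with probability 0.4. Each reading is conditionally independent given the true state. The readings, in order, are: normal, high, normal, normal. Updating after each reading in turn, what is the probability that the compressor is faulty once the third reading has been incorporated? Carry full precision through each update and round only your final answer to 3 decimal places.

After 'normal': P(faulty) = 0.3·0.2000 / (0.3·0.2000 + 0.6·0.8000) ≈ 0.1111
After 'high': P(faulty) = 0.7·0.1111 / (0.7·0.1111 + 0.4·0.8889) ≈ 0.1795
After 'normal': P(faulty) = 0.3·0.1795 / (0.3·0.1795 + 0.6·0.8205) ≈ 0.0986

0.099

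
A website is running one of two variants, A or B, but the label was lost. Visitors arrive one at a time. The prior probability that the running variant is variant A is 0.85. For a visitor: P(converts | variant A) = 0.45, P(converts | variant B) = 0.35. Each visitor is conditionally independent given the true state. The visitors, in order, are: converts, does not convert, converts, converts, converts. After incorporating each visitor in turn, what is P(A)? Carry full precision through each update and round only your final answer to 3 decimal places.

0.929

After 'converts': P(A) = 0.45·0.8500 / (0.45·0.8500 + 0.35·0.1500) ≈ 0.8793
After 'does not convert': P(A) = 0.55·0.8793 / (0.55·0.8793 + 0.65·0.1207) ≈ 0.8604
After 'converts': P(A) = 0.45·0.8604 / (0.45·0.8604 + 0.35·0.1396) ≈ 0.8880
After 'converts': P(A) = 0.45·0.8880 / (0.45·0.8880 + 0.35·0.1120) ≈ 0.9106
After 'converts': P(A) = 0.45·0.9106 / (0.45·0.9106 + 0.35·0.0894) ≈ 0.9291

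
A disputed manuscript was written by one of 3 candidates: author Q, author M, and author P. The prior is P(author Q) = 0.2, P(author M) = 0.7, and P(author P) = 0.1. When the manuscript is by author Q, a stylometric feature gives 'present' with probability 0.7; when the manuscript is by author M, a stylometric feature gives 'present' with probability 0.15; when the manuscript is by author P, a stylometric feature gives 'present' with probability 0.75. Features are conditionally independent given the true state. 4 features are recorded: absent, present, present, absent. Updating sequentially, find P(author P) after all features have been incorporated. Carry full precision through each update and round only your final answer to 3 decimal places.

0.148

After 'absent': normaliser = 0.3·0.2000 + 0.85·0.7000 + 0.25·0.1000; P(author Q) ≈ 0.0882, P(author M) ≈ 0.8750, P(author P) ≈ 0.0368
After 'present': normaliser = 0.7·0.0882 + 0.15·0.8750 + 0.75·0.0368; P(author Q) ≈ 0.2800, P(author M) ≈ 0.5950, P(author P) ≈ 0.1250
After 'present': normaliser = 0.7·0.2800 + 0.15·0.5950 + 0.75·0.1250; P(author Q) ≈ 0.5172, P(author M) ≈ 0.2355, P(author P) ≈ 0.2474
After 'absent': normaliser = 0.3·0.5172 + 0.85·0.2355 + 0.25·0.2474; P(author Q) ≈ 0.3719, P(author M) ≈ 0.4798, P(author P) ≈ 0.1482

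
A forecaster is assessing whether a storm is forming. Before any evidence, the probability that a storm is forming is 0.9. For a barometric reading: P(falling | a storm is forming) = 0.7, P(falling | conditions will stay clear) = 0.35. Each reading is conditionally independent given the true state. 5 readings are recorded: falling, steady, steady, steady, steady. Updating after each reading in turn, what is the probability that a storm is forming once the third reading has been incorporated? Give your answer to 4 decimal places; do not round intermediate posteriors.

0.7931

After 'falling': P(storm) = 0.7·0.9000 / (0.7·0.9000 + 0.35·0.1000) ≈ 0.9474
After 'steady': P(storm) = 0.3·0.9474 / (0.3·0.9474 + 0.65·0.0526) ≈ 0.8926
After 'steady': P(storm) = 0.3·0.8926 / (0.3·0.8926 + 0.65·0.1074) ≈ 0.7931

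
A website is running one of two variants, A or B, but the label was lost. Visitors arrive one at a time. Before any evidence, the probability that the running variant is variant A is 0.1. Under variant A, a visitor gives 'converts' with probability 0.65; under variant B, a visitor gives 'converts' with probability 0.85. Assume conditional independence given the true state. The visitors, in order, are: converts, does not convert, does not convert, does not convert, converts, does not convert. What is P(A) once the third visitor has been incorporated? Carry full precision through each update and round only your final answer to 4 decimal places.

After 'converts': P(A) = 0.65·0.1000 / (0.65·0.1000 + 0.85·0.9000) ≈ 0.0783
After 'does not convert': P(A) = 0.35·0.0783 / (0.35·0.0783 + 0.15·0.9217) ≈ 0.1655
After 'does not convert': P(A) = 0.35·0.1655 / (0.35·0.1655 + 0.15·0.8345) ≈ 0.3163

0.3163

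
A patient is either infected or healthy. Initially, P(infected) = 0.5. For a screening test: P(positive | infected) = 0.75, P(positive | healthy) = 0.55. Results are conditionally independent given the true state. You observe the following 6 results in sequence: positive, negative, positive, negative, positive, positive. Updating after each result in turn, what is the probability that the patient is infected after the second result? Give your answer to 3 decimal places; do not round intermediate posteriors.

0.431

Each posterior becomes the prior for the next update.
After 'positive': P(infected) = 0.75·0.5000 / (0.75·0.5000 + 0.55·0.5000) ≈ 0.5769
After 'negative': P(infected) = 0.25·0.5769 / (0.25·0.5769 + 0.45·0.4231) ≈ 0.4310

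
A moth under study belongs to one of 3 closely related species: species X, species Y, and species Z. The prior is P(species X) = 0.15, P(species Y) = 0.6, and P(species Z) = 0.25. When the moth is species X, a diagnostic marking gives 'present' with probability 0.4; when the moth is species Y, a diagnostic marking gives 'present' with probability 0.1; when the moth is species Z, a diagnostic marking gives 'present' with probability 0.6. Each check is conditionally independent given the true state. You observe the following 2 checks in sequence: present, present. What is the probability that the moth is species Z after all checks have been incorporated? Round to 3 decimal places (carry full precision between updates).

0.750

Each posterior becomes the prior for the next update.
After 'present': normaliser = 0.4·0.1500 + 0.1·0.6000 + 0.6·0.2500; P(species X) ≈ 0.2222, P(species Y) ≈ 0.2222, P(species Z) ≈ 0.5556
After 'present': normaliser = 0.4·0.2222 + 0.1·0.2222 + 0.6·0.5556; P(species X) ≈ 0.2000, P(species Y) ≈ 0.0500, P(species Z) ≈ 0.7500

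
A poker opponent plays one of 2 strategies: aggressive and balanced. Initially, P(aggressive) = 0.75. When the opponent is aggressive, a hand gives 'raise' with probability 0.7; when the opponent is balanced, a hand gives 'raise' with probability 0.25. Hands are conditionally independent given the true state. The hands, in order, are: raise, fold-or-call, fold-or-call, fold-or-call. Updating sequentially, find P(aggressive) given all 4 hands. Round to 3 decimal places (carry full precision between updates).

0.350

Apply Bayes' rule sequentially, carrying P(aggressive) forward.
After 'raise': P(aggressive) = 0.7·0.7500 / (0.7·0.7500 + 0.25·0.2500) ≈ 0.8936
After 'fold-or-call': P(aggressive) = 0.3·0.8936 / (0.3·0.8936 + 0.75·0.1064) ≈ 0.7706
After 'fold-or-call': P(aggressive) = 0.3·0.7706 / (0.3·0.7706 + 0.75·0.2294) ≈ 0.5734
After 'fold-or-call': P(aggressive) = 0.3·0.5734 / (0.3·0.5734 + 0.75·0.4266) ≈ 0.3496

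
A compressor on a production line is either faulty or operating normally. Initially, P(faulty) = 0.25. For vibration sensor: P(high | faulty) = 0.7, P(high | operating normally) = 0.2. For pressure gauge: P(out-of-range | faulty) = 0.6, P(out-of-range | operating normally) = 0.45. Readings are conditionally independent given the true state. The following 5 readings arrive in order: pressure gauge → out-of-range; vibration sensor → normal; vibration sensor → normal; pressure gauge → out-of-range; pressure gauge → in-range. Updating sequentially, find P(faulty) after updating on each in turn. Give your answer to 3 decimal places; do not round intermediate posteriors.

After pressure gauge='out-of-range': P(faulty) = 0.6·0.2500 / (0.6·0.2500 + 0.45·0.7500) ≈ 0.3077
After vibration sensor='normal': P(faulty) = 0.3·0.3077 / (0.3·0.3077 + 0.8·0.6923) ≈ 0.1429
After vibration sensor='normal': P(faulty) = 0.3·0.1429 / (0.3·0.1429 + 0.8·0.8571) ≈ 0.0588
After pressure gauge='out-of-range': P(faulty) = 0.6·0.0588 / (0.6·0.0588 + 0.45·0.9412) ≈ 0.0769
After pressure gauge='in-range': P(faulty) = 0.4·0.0769 / (0.4·0.0769 + 0.55·0.9231) ≈ 0.0571

0.057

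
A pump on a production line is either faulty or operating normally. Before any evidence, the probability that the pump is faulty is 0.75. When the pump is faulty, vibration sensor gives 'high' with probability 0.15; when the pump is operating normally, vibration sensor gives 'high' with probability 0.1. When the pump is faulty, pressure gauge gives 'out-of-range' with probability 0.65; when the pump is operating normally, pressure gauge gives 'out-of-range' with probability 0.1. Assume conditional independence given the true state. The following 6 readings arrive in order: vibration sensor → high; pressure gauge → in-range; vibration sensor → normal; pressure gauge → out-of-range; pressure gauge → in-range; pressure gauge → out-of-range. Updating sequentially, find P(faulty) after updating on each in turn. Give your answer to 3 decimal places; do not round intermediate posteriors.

After vibration sensor='high': P(faulty) = 0.15·0.7500 / (0.15·0.7500 + 0.1·0.2500) ≈ 0.8182
After pressure gauge='in-range': P(faulty) = 0.35·0.8182 / (0.35·0.8182 + 0.9·0.1818) ≈ 0.6364
After vibration sensor='normal': P(faulty) = 0.85·0.6364 / (0.85·0.6364 + 0.9·0.3636) ≈ 0.6230
After pressure gauge='out-of-range': P(faulty) = 0.65·0.6230 / (0.65·0.6230 + 0.1·0.3770) ≈ 0.9148
After pressure gauge='in-range': P(faulty) = 0.35·0.9148 / (0.35·0.9148 + 0.9·0.0852) ≈ 0.8069
After pressure gauge='out-of-range': P(faulty) = 0.65·0.8069 / (0.65·0.8069 + 0.1·0.1931) ≈ 0.9645

0.964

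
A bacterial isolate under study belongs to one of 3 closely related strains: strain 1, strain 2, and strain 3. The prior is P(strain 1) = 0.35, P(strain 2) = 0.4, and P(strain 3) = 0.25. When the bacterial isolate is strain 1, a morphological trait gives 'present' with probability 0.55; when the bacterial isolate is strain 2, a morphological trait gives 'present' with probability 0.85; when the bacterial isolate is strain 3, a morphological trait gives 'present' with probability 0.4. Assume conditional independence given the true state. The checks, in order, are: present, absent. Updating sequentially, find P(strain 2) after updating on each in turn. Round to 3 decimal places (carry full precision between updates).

0.258

Apply Bayes' rule sequentially, carrying P(strain 2) forward.
After 'present': normaliser = 0.55·0.3500 + 0.85·0.4000 + 0.4·0.2500; P(strain 1) ≈ 0.3043, P(strain 2) ≈ 0.5375, P(strain 3) ≈ 0.1581
After 'absent': normaliser = 0.45·0.3043 + 0.15·0.5375 + 0.6·0.1581; P(strain 1) ≈ 0.4383, P(strain 2) ≈ 0.2581, P(strain 3) ≈ 0.3036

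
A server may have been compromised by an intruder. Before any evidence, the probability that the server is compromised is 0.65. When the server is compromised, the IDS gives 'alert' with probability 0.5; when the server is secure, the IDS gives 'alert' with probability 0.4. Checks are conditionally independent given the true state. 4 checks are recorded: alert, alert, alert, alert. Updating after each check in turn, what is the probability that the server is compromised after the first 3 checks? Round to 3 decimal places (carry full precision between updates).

After 'alert': P(compromised) = 0.5·0.6500 / (0.5·0.6500 + 0.4·0.3500) ≈ 0.6989
After 'alert': P(compromised) = 0.5·0.6989 / (0.5·0.6989 + 0.4·0.3011) ≈ 0.7437
After 'alert': P(compromised) = 0.5·0.7437 / (0.5·0.7437 + 0.4·0.2563) ≈ 0.7839

0.784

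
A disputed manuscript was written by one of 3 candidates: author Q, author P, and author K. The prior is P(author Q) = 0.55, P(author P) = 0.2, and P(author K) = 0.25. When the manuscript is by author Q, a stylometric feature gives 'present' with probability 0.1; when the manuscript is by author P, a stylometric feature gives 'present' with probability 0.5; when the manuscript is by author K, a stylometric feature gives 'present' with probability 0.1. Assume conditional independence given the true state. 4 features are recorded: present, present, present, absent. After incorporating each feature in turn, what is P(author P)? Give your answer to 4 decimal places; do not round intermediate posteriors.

0.9455

After 'present': normaliser = 0.1·0.5500 + 0.5·0.2000 + 0.1·0.2500; P(author Q) ≈ 0.3056, P(author P) ≈ 0.5556, P(author K) ≈ 0.1389
After 'present': normaliser = 0.1·0.3056 + 0.5·0.5556 + 0.1·0.1389; P(author Q) ≈ 0.0948, P(author P) ≈ 0.8621, P(author K) ≈ 0.0431
After 'present': normaliser = 0.1·0.0948 + 0.5·0.8621 + 0.1·0.0431; P(author Q) ≈ 0.0213, P(author P) ≈ 0.9690, P(author K) ≈ 0.0097
After 'absent': normaliser = 0.9·0.0213 + 0.5·0.9690 + 0.9·0.0097; P(author Q) ≈ 0.0374, P(author P) ≈ 0.9455, P(author K) ≈ 0.0170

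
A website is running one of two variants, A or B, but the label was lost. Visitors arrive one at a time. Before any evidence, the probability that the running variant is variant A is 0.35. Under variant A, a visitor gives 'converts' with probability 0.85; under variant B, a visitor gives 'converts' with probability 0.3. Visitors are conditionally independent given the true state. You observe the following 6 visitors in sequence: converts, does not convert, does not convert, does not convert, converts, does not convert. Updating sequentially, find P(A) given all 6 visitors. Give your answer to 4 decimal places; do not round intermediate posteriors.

After 'converts': P(A) = 0.85·0.3500 / (0.85·0.3500 + 0.3·0.6500) ≈ 0.6041
After 'does not convert': P(A) = 0.15·0.6041 / (0.15·0.6041 + 0.7·0.3959) ≈ 0.2464
After 'does not convert': P(A) = 0.15·0.2464 / (0.15·0.2464 + 0.7·0.7536) ≈ 0.0655
After 'does not convert': P(A) = 0.15·0.0655 / (0.15·0.0655 + 0.7·0.9345) ≈ 0.0148
After 'converts': P(A) = 0.85·0.0148 / (0.85·0.0148 + 0.3·0.9852) ≈ 0.0408
After 'does not convert': P(A) = 0.15·0.0408 / (0.15·0.0408 + 0.7·0.9592) ≈ 0.0090

0.0090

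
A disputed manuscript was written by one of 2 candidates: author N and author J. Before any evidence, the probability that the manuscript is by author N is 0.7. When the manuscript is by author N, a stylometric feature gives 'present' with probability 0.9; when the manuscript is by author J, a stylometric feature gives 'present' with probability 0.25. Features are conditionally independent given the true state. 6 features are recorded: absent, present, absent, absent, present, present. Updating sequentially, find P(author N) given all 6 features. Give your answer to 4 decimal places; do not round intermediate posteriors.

0.2051

After 'absent': P(author N) = 0.1·0.7000 / (0.1·0.7000 + 0.75·0.3000) ≈ 0.2373
After 'present': P(author N) = 0.9·0.2373 / (0.9·0.2373 + 0.25·0.7627) ≈ 0.5283
After 'absent': P(author N) = 0.1·0.5283 / (0.1·0.5283 + 0.75·0.4717) ≈ 0.1299
After 'absent': P(author N) = 0.1·0.1299 / (0.1·0.1299 + 0.75·0.8701) ≈ 0.0195
After 'present': P(author N) = 0.9·0.0195 / (0.9·0.0195 + 0.25·0.9805) ≈ 0.0669
After 'present': P(author N) = 0.9·0.0669 / (0.9·0.0669 + 0.25·0.9331) ≈ 0.2051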